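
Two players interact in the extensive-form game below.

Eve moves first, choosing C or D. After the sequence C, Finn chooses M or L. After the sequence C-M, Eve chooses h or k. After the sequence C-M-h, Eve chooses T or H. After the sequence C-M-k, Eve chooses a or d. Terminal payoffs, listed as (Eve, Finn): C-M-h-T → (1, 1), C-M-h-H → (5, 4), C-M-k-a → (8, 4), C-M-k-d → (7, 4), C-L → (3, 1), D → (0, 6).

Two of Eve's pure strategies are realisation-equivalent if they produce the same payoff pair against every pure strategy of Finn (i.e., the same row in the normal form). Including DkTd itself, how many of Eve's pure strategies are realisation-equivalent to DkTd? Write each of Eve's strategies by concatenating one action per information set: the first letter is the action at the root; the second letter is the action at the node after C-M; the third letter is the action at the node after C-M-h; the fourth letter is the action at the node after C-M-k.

Row for DkTd (columns M, L): (0,6) (0,6).
Under DkTd, Eve's choice at the node after C-M and at the node after C-M-h and at the node after C-M-k can never be reached regardless of what Finn does, so varying those choices leaves every outcome unchanged.
Holding the reachable choices fixed and varying the unreachable ones freely already gives 2 × 2 × 2 = 8 equivalent strategies.
No other strategy reproduces this row, so those 8 are the full class: DhTa, DhTd, DhHa, DhHd, DkTa, DkTd, DkHa, DkHd.

8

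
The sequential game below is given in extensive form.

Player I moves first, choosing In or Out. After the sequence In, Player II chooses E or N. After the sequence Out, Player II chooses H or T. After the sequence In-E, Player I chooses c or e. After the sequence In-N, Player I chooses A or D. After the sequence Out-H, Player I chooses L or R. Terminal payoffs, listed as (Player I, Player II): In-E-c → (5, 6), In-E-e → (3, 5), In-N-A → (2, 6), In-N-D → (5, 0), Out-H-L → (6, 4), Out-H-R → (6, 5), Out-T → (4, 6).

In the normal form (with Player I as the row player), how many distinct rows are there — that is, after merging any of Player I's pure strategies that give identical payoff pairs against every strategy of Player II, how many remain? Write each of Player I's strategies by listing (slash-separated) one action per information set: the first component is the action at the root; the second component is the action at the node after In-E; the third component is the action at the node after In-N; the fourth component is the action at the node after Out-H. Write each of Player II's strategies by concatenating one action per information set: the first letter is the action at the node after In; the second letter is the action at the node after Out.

6

Player I has 16 pure strategies: In/c/A/L, In/c/A/R, In/c/D/L, In/c/D/R, In/e/A/L, In/e/A/R, In/e/D/L, In/e/D/R, Out/c/A/L, Out/c/A/R, Out/c/D/L, Out/c/D/R, Out/e/A/L, Out/e/A/R, Out/e/D/L, Out/e/D/R. Columns: EH, ET, NH, NT.
{In/c/A/L, In/c/A/R} → row (5,6) (5,6) (2,6) (2,6)
{In/c/D/L, In/c/D/R} → row (5,6) (5,6) (5,0) (5,0)
{In/e/A/L, In/e/A/R} → row (3,5) (3,5) (2,6) (2,6)
{In/e/D/L, In/e/D/R} → row (3,5) (3,5) (5,0) (5,0)
{Out/c/A/L, Out/c/D/L, Out/e/A/L, Out/e/D/L} → row (6,4) (4,6) (6,4) (4,6)
{Out/c/A/R, Out/c/D/R, Out/e/A/R, Out/e/D/R} → row (6,5) (4,6) (6,5) (4,6)
That's 6 distinct rows out of 16 strategies.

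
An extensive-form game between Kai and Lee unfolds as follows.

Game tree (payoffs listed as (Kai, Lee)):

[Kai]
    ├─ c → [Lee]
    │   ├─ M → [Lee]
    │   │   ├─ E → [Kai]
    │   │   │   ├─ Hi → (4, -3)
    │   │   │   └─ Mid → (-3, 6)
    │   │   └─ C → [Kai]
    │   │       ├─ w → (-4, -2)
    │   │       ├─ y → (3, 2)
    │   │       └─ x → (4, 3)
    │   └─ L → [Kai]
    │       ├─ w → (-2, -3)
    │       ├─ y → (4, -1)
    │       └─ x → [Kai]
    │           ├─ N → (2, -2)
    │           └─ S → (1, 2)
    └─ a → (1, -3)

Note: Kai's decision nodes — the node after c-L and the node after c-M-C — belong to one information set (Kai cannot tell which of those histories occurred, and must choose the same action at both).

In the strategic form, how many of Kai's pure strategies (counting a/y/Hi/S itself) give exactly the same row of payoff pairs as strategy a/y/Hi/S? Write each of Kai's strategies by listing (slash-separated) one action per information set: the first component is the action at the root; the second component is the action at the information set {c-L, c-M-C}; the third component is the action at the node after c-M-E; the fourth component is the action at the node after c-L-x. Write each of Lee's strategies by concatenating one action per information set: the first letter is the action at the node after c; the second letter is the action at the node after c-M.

Row for a/y/Hi/S (columns ME, MC, LE, LC): (1,-3) (1,-3) (1,-3) (1,-3).
Under a/y/Hi/S, Kai's choice at the information set {c-L, c-M-C} and at the node after c-M-E and at the node after c-L-x can never be reached regardless of what Lee does, so varying those choices leaves every outcome unchanged.
Holding the reachable choices fixed and varying the unreachable ones freely already gives 3 × 2 × 2 = 12 equivalent strategies.
No other strategy reproduces this row, so those 12 are the full class: a/w/Hi/N, a/w/Hi/S, a/w/Mid/N, a/w/Mid/S, a/y/Hi/N, a/y/Hi/S, a/y/Mid/N, a/y/Mid/S, a/x/Hi/N, a/x/Hi/S, a/x/Mid/N, a/x/Mid/S.

12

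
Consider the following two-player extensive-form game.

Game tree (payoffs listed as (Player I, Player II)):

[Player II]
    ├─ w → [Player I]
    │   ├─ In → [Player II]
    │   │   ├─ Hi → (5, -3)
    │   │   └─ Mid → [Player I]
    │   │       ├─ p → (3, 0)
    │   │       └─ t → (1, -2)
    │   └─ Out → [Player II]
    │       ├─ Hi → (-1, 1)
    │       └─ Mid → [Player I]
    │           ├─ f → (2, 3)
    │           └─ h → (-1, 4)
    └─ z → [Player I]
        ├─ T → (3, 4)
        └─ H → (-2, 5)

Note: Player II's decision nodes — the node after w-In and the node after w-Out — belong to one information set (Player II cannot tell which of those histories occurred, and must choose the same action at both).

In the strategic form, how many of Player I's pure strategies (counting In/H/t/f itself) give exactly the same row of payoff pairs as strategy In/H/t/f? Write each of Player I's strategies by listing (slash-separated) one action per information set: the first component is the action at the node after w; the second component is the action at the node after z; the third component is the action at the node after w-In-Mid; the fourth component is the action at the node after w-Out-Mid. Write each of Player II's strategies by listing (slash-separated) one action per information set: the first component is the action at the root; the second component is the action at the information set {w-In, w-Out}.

Row for In/H/t/f (columns w/Hi, w/Mid, z/Hi, z/Mid): (5,-3) (1,-2) (-2,5) (-2,5).
Under In/H/t/f, Player I's choice at the node after w-Out-Mid can never be reached regardless of what Player II does, so varying those choices leaves every outcome unchanged.
Holding the reachable choices fixed and varying the unreachable one freely already gives 2 equivalent strategies.
No other strategy reproduces this row, so those 2 are the full class: In/H/t/f, In/H/t/h.

2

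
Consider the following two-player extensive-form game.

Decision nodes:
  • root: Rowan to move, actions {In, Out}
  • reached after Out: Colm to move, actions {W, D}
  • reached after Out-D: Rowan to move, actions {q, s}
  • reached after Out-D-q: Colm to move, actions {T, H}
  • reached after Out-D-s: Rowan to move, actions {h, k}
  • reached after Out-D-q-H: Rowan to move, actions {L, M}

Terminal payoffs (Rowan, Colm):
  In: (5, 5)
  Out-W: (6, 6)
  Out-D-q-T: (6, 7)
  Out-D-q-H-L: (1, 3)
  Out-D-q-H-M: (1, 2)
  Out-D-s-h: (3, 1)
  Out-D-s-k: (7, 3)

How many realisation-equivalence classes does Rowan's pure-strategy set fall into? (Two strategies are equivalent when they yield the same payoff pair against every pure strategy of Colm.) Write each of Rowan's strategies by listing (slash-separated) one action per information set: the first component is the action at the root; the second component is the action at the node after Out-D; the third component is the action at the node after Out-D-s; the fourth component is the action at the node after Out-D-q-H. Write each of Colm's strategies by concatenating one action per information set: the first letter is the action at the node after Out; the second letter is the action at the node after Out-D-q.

5

Rowan has 16 pure strategies: In/q/h/L, In/q/h/M, In/q/k/L, In/q/k/M, In/s/h/L, In/s/h/M, In/s/k/L, In/s/k/M, Out/q/h/L, Out/q/h/M, Out/q/k/L, Out/q/k/M, Out/s/h/L, Out/s/h/M, Out/s/k/L, Out/s/k/M. Columns: WT, WH, DT, DH.
{In/q/h/L, In/q/h/M, In/q/k/L, In/q/k/M, In/s/h/L, In/s/h/M, In/s/k/L, In/s/k/M} → row (5,5) (5,5) (5,5) (5,5)
{Out/q/h/L, Out/q/k/L} → row (6,6) (6,6) (6,7) (1,3)
{Out/q/h/M, Out/q/k/M} → row (6,6) (6,6) (6,7) (1,2)
{Out/s/h/L, Out/s/h/M} → row (6,6) (6,6) (3,1) (3,1)
{Out/s/k/L, Out/s/k/M} → row (6,6) (6,6) (7,3) (7,3)
That's 5 distinct rows out of 16 strategies.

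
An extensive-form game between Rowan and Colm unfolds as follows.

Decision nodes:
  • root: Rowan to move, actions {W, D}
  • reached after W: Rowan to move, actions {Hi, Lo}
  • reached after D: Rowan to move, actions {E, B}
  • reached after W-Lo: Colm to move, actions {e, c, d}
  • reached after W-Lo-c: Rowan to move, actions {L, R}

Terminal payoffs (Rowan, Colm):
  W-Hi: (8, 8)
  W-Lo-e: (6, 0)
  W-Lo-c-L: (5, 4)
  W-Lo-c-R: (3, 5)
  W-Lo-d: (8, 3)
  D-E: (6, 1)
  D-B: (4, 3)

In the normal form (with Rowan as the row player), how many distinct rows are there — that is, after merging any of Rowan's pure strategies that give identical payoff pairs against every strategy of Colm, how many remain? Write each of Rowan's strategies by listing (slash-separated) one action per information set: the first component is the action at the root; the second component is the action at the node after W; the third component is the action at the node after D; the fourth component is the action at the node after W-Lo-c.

Rowan has 16 pure strategies: W/Hi/E/L, W/Hi/E/R, W/Hi/B/L, W/Hi/B/R, W/Lo/E/L, W/Lo/E/R, W/Lo/B/L, W/Lo/B/R, D/Hi/E/L, D/Hi/E/R, D/Hi/B/L, D/Hi/B/R, D/Lo/E/L, D/Lo/E/R, D/Lo/B/L, D/Lo/B/R. Columns: e, c, d.
{W/Hi/E/L, W/Hi/E/R, W/Hi/B/L, W/Hi/B/R} → row (8,8) (8,8) (8,8)
{W/Lo/E/L, W/Lo/B/L} → row (6,0) (5,4) (8,3)
{W/Lo/E/R, W/Lo/B/R} → row (6,0) (3,5) (8,3)
{D/Hi/E/L, D/Hi/E/R, D/Lo/E/L, D/Lo/E/R} → row (6,1) (6,1) (6,1)
{D/Hi/B/L, D/Hi/B/R, D/Lo/B/L, D/Lo/B/R} → row (4,3) (4,3) (4,3)
That's 5 distinct rows out of 16 strategies.

5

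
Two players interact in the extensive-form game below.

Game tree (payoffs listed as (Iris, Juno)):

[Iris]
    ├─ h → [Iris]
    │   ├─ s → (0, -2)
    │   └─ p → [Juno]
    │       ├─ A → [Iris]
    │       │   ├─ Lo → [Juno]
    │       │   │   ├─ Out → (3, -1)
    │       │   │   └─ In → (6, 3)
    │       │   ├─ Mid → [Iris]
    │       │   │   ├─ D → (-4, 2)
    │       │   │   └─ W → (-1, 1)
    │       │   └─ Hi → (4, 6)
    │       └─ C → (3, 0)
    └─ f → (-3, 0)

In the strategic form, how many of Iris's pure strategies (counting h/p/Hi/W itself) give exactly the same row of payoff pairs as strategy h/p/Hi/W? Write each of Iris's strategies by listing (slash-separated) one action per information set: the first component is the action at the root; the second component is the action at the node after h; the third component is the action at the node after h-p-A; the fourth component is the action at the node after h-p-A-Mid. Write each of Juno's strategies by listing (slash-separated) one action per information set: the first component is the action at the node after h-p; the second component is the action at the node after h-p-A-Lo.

2

Row for h/p/Hi/W (columns A/Out, A/In, C/Out, C/In): (4,6) (4,6) (3,0) (3,0).
Under h/p/Hi/W, Iris's choice at the node after h-p-A-Mid can never be reached regardless of what Juno does, so varying those choices leaves every outcome unchanged.
Holding the reachable choices fixed and varying the unreachable one freely already gives 2 equivalent strategies.
No other strategy reproduces this row, so those 2 are the full class: h/p/Hi/D, h/p/Hi/W.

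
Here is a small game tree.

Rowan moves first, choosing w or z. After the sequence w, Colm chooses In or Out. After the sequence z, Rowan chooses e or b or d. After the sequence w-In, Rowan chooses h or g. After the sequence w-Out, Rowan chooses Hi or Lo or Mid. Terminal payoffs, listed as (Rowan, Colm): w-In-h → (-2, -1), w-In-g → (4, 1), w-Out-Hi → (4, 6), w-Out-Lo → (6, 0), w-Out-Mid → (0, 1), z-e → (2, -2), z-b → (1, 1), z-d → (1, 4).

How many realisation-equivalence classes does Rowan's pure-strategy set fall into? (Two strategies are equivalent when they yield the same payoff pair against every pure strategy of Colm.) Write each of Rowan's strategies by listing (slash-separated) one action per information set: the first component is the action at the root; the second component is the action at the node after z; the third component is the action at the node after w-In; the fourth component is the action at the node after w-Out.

9

Rowan has 36 pure strategies: w/e/h/Hi, w/e/h/Lo, w/e/h/Mid, w/e/g/Hi, w/e/g/Lo, w/e/g/Mid, w/b/h/Hi, w/b/h/Lo, w/b/h/Mid, w/b/g/Hi, w/b/g/Lo, w/b/g/Mid, w/d/h/Hi, w/d/h/Lo, w/d/h/Mid, w/d/g/Hi, w/d/g/Lo, w/d/g/Mid, z/e/h/Hi, z/e/h/Lo, z/e/h/Mid, z/e/g/Hi, z/e/g/Lo, z/e/g/Mid, z/b/h/Hi, z/b/h/Lo, z/b/h/Mid, z/b/g/Hi, z/b/g/Lo, z/b/g/Mid, z/d/h/Hi, z/d/h/Lo, z/d/h/Mid, z/d/g/Hi, z/d/g/Lo, z/d/g/Mid. Columns: In, Out.
{w/e/h/Hi, w/b/h/Hi, w/d/h/Hi} → row (-2,-1) (4,6)
{w/e/h/Lo, w/b/h/Lo, w/d/h/Lo} → row (-2,-1) (6,0)
{w/e/h/Mid, w/b/h/Mid, w/d/h/Mid} → row (-2,-1) (0,1)
{w/e/g/Hi, w/b/g/Hi, w/d/g/Hi} → row (4,1) (4,6)
{w/e/g/Lo, w/b/g/Lo, w/d/g/Lo} → row (4,1) (6,0)
{w/e/g/Mid, w/b/g/Mid, w/d/g/Mid} → row (4,1) (0,1)
{z/e/h/Hi, z/e/h/Lo, z/e/h/Mid, z/e/g/Hi, z/e/g/Lo, z/e/g/Mid} → row (2,-2) (2,-2)
{z/b/h/Hi, z/b/h/Lo, z/b/h/Mid, z/b/g/Hi, z/b/g/Lo, z/b/g/Mid} → row (1,1) (1,1)
{z/d/h/Hi, z/d/h/Lo, z/d/h/Mid, z/d/g/Hi, z/d/g/Lo, z/d/g/Mid} → row (1,4) (1,4)
That's 9 distinct rows out of 36 strategies.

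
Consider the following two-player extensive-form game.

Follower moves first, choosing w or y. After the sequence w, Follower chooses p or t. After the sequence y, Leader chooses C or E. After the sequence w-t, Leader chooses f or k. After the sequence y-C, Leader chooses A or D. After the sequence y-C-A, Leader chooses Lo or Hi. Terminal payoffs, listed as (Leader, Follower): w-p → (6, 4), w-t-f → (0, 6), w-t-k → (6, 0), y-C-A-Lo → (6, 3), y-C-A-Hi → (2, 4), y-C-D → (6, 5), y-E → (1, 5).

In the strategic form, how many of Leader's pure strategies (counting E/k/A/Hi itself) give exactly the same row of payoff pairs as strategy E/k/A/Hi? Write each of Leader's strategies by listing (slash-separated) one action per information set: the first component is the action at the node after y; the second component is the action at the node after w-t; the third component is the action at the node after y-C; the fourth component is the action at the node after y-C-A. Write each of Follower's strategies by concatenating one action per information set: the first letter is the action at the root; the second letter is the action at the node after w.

Row for E/k/A/Hi (columns wp, wt, yp, yt): (6,4) (6,0) (1,5) (1,5).
Under E/k/A/Hi, Leader's choice at the node after y-C and at the node after y-C-A can never be reached regardless of what Follower does, so varying those choices leaves every outcome unchanged.
Holding the reachable choices fixed and varying the unreachable ones freely already gives 2 × 2 = 4 equivalent strategies.
No other strategy reproduces this row, so those 4 are the full class: E/k/A/Lo, E/k/A/Hi, E/k/D/Lo, E/k/D/Hi.

4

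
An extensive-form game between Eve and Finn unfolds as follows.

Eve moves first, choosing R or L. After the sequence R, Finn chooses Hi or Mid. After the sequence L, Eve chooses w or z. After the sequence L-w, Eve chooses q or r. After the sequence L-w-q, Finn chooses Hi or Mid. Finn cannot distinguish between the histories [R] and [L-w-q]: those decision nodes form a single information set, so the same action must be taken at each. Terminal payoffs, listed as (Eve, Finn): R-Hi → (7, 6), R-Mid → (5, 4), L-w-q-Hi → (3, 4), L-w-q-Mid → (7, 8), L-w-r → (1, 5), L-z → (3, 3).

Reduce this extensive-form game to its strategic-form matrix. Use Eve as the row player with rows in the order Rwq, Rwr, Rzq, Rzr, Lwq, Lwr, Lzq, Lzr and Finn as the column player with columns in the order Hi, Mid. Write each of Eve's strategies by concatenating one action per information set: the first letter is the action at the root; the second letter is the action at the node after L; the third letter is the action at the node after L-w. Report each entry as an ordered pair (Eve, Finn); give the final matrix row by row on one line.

           Hi      Mid
 Rwq    (7,6)    (5,4)
 Rwr    (7,6)    (5,4)
 Rzq    (7,6)    (5,4)
 Rzr    (7,6)    (5,4)
 Lwq    (3,4)    (7,8)
 Lwr    (1,5)    (1,5)
 Lzq    (3,3)    (3,3)
 Lzr    (3,3)    (3,3)

Rwq: (7,6) (5,4) | Rwr: (7,6) (5,4) | Rzq: (7,6) (5,4) | Rzr: (7,6) (5,4) | Lwq: (3,4) (7,8) | Lwr: (1,5) (1,5) | Lzq: (3,3) (3,3) | Lzr: (3,3) (3,3)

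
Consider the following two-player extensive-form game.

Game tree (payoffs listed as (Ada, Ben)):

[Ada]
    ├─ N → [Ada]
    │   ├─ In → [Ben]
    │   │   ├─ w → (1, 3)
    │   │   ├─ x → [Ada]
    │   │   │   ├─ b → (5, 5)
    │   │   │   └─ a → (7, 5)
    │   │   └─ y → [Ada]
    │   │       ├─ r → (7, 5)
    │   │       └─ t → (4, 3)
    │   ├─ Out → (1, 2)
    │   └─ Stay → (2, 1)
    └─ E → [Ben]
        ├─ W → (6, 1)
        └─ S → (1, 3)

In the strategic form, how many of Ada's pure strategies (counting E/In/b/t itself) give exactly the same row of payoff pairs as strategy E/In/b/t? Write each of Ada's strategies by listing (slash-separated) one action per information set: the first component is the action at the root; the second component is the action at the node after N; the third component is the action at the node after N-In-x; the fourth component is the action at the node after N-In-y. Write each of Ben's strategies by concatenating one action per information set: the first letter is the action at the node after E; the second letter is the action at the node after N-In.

Row for E/In/b/t (columns Ww, Wx, Wy, Sw, Sx, Sy): (6,1) (6,1) (6,1) (1,3) (1,3) (1,3).
Under E/In/b/t, Ada's choice at the node after N and at the node after N-In-x and at the node after N-In-y can never be reached regardless of what Ben does, so varying those choices leaves every outcome unchanged.
Holding the reachable choices fixed and varying the unreachable ones freely already gives 3 × 2 × 2 = 12 equivalent strategies.
No other strategy reproduces this row, so those 12 are the full class: E/In/b/r, E/In/b/t, E/In/a/r, E/In/a/t, E/Out/b/r, E/Out/b/t, E/Out/a/r, E/Out/a/t, E/Stay/b/r, E/Stay/b/t, E/Stay/a/r, E/Stay/a/t.

12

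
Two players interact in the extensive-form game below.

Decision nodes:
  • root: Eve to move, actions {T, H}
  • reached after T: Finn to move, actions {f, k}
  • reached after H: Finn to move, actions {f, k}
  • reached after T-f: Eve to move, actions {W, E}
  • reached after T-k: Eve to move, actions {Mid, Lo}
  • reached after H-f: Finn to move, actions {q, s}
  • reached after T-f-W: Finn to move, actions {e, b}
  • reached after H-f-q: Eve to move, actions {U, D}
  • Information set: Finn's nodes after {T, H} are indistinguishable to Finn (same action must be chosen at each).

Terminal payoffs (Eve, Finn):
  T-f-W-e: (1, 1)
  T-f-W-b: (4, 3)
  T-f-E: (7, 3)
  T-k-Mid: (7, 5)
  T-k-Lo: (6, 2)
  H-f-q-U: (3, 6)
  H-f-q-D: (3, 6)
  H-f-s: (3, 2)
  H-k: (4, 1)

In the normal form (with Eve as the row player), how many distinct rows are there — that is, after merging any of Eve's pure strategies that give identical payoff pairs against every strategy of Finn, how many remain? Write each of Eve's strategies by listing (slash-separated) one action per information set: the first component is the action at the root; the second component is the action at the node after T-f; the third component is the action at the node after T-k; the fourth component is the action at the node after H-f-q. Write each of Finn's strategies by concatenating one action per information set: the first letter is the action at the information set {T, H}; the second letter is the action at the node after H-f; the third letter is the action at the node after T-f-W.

5

Eve has 16 pure strategies: T/W/Mid/U, T/W/Mid/D, T/W/Lo/U, T/W/Lo/D, T/E/Mid/U, T/E/Mid/D, T/E/Lo/U, T/E/Lo/D, H/W/Mid/U, H/W/Mid/D, H/W/Lo/U, H/W/Lo/D, H/E/Mid/U, H/E/Mid/D, H/E/Lo/U, H/E/Lo/D. Columns: fqe, fqb, fse, fsb, kqe, kqb, kse, ksb.
{T/W/Mid/U, T/W/Mid/D} → row (1,1) (4,3) (1,1) (4,3) (7,5) (7,5) (7,5) (7,5)
{T/W/Lo/U, T/W/Lo/D} → row (1,1) (4,3) (1,1) (4,3) (6,2) (6,2) (6,2) (6,2)
{T/E/Mid/U, T/E/Mid/D} → row (7,3) (7,3) (7,3) (7,3) (7,5) (7,5) (7,5) (7,5)
{T/E/Lo/U, T/E/Lo/D} → row (7,3) (7,3) (7,3) (7,3) (6,2) (6,2) (6,2) (6,2)
{H/W/Mid/U, H/W/Mid/D, H/W/Lo/U, H/W/Lo/D, H/E/Mid/U, H/E/Mid/D, H/E/Lo/U, H/E/Lo/D} → row (3,6) (3,6) (3,2) (3,2) (4,1) (4,1) (4,1) (4,1)
That's 5 distinct rows out of 16 strategies.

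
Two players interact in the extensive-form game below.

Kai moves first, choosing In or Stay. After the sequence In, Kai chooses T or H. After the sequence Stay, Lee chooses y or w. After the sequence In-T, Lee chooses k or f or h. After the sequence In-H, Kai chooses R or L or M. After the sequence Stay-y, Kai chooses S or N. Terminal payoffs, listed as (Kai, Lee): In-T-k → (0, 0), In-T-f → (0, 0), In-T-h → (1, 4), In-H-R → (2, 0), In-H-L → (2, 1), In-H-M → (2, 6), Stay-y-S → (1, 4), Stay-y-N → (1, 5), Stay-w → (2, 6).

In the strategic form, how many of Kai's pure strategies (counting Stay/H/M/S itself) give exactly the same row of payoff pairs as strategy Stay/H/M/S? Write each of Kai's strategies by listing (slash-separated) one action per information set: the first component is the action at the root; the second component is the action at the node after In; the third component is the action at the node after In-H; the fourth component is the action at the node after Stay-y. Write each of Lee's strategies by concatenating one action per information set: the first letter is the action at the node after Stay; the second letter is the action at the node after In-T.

6

Row for Stay/H/M/S (columns yk, yf, yh, wk, wf, wh): (1,4) (1,4) (1,4) (2,6) (2,6) (2,6).
Under Stay/H/M/S, Kai's choice at the node after In and at the node after In-H can never be reached regardless of what Lee does, so varying those choices leaves every outcome unchanged.
Holding the reachable choices fixed and varying the unreachable ones freely already gives 2 × 3 = 6 equivalent strategies.
No other strategy reproduces this row, so those 6 are the full class: Stay/T/R/S, Stay/T/L/S, Stay/T/M/S, Stay/H/R/S, Stay/H/L/S, Stay/H/M/S.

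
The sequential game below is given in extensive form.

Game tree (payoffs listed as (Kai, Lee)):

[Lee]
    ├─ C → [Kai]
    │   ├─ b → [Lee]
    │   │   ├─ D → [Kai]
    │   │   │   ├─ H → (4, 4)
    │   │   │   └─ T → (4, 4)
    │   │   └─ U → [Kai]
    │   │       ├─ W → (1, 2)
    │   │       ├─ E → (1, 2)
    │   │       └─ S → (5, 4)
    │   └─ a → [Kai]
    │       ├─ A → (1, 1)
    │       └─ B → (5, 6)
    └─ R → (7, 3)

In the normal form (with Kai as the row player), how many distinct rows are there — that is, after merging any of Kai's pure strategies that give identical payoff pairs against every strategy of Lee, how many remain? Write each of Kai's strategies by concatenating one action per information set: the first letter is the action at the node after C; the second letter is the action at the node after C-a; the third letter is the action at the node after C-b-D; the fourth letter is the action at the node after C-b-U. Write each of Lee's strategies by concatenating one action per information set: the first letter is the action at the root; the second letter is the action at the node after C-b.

4

Kai has 24 pure strategies: bAHW, bAHE, bAHS, bATW, bATE, bATS, bBHW, bBHE, bBHS, bBTW, bBTE, bBTS, aAHW, aAHE, aAHS, aATW, aATE, aATS, aBHW, aBHE, aBHS, aBTW, aBTE, aBTS. Columns: CD, CU, RD, RU.
{bAHW, bAHE, bATW, bATE, bBHW, bBHE, bBTW, bBTE} → row (4,4) (1,2) (7,3) (7,3)
{bAHS, bATS, bBHS, bBTS} → row (4,4) (5,4) (7,3) (7,3)
{aAHW, aAHE, aAHS, aATW, aATE, aATS} → row (1,1) (1,1) (7,3) (7,3)
{aBHW, aBHE, aBHS, aBTW, aBTE, aBTS} → row (5,6) (5,6) (7,3) (7,3)
That's 4 distinct rows out of 24 strategies.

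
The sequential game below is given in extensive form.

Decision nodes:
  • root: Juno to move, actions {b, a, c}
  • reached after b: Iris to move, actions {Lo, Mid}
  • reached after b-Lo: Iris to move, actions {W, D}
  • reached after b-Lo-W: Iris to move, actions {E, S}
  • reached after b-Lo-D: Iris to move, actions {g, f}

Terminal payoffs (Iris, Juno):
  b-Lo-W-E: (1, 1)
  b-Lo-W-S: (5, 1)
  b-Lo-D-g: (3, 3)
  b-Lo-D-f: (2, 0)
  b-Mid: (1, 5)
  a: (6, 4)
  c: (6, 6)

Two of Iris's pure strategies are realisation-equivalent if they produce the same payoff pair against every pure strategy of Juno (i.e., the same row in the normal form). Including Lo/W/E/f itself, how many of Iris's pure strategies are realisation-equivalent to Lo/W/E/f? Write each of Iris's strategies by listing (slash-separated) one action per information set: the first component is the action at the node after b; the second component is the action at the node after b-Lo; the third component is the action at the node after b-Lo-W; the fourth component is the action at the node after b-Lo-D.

Row for Lo/W/E/f (columns b, a, c): (1,1) (6,4) (6,6).
Under Lo/W/E/f, Iris's choice at the node after b-Lo-D can never be reached regardless of what Juno does, so varying those choices leaves every outcome unchanged.
Holding the reachable choices fixed and varying the unreachable one freely already gives 2 equivalent strategies.
No other strategy reproduces this row, so those 2 are the full class: Lo/W/E/g, Lo/W/E/f.

2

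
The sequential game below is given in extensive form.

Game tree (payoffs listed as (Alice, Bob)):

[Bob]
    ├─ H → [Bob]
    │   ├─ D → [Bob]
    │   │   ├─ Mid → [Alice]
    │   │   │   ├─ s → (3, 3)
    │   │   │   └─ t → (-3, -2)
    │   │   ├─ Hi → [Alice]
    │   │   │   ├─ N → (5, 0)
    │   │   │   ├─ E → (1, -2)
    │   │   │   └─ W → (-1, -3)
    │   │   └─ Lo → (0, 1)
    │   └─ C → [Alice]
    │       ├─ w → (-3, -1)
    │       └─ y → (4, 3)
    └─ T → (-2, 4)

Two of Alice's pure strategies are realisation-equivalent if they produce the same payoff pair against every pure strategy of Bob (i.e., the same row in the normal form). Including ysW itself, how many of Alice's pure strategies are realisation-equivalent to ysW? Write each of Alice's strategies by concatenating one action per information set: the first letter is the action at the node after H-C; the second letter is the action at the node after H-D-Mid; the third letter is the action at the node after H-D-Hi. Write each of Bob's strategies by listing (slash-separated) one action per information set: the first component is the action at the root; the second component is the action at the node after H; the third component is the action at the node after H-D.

1

Row for ysW (columns H/D/Mid, H/D/Hi, H/D/Lo, H/C/Mid, H/C/Hi, H/C/Lo, T/D/Mid, T/D/Hi, T/D/Lo, T/C/Mid, T/C/Hi, T/C/Lo): (3,3) (-1,-3) (0,1) (4,3) (4,3) (4,3) (-2,4) (-2,4) (-2,4) (-2,4) (-2,4) (-2,4).
Every one of Alice's information sets is on the play path for some reply by Bob when Alice follows ysW.
Changing the action at any of them therefore changes at least one column, so only ysW itself gives this row.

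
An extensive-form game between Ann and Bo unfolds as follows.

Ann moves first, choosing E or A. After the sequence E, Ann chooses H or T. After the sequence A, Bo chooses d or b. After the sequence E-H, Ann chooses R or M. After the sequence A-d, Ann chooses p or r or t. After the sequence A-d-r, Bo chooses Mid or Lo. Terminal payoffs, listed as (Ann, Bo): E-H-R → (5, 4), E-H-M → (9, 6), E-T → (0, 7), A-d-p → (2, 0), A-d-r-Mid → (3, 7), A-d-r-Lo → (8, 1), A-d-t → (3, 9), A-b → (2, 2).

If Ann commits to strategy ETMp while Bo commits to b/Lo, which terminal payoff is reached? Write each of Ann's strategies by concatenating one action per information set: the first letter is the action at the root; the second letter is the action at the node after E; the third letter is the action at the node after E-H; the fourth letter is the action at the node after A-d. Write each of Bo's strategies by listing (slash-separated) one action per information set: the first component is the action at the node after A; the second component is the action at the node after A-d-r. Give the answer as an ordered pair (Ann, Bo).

(0, 7)

Trace the play path from the root:
  Ann plays E
  Ann plays T at [E]
→ terminal payoff (0, 7).
(Ann's choice at the node after E-H is never reached on this path, so it doesn't affect the outcome.)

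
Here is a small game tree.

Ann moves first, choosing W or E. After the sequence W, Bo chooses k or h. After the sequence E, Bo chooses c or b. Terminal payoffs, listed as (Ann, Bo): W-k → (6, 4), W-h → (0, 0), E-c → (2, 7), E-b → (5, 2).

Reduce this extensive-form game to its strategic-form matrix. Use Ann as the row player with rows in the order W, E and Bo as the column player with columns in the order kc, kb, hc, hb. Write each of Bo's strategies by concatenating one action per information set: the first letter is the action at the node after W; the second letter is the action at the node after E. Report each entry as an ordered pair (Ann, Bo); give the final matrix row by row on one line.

Row W: kc→(6,4), kb→(6,4), hc→(0,0), hb→(0,0)
Row E: kc→(2,7), kb→(5,2), hc→(2,7), hb→(5,2)

W: (6,4) (6,4) (0,0) (0,0) | E: (2,7) (5,2) (2,7) (5,2)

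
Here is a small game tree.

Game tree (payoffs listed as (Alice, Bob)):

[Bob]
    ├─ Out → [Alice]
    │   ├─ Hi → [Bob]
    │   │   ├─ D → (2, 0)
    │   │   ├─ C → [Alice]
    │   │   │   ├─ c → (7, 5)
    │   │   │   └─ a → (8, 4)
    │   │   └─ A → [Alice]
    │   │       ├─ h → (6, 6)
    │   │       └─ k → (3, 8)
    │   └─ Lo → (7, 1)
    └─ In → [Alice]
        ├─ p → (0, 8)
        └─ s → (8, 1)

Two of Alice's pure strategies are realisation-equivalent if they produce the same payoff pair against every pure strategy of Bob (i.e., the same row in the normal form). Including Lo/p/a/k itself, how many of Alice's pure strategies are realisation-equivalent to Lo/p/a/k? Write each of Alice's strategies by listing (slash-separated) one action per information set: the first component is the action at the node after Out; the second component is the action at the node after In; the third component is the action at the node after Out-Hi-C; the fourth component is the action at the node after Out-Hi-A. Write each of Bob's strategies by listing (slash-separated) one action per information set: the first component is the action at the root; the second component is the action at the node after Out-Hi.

Row for Lo/p/a/k (columns Out/D, Out/C, Out/A, In/D, In/C, In/A): (7,1) (7,1) (7,1) (0,8) (0,8) (0,8).
Under Lo/p/a/k, Alice's choice at the node after Out-Hi-C and at the node after Out-Hi-A can never be reached regardless of what Bob does, so varying those choices leaves every outcome unchanged.
Holding the reachable choices fixed and varying the unreachable ones freely already gives 2 × 2 = 4 equivalent strategies.
No other strategy reproduces this row, so those 4 are the full class: Lo/p/c/h, Lo/p/c/k, Lo/p/a/h, Lo/p/a/k.

4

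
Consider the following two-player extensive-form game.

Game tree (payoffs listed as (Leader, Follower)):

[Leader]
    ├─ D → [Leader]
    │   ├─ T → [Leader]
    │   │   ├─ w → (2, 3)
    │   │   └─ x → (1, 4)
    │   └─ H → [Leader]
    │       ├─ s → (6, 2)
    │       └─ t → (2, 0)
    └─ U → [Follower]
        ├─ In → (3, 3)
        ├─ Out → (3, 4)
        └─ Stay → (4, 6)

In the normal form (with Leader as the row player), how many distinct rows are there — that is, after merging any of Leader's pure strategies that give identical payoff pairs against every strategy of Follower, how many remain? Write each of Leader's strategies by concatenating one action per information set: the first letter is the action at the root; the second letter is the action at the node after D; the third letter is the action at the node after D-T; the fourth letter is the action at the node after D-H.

Leader has 16 pure strategies: DTws, DTwt, DTxs, DTxt, DHws, DHwt, DHxs, DHxt, UTws, UTwt, UTxs, UTxt, UHws, UHwt, UHxs, UHxt. Columns: In, Out, Stay.
{DTws, DTwt} → row (2,3) (2,3) (2,3)
{DTxs, DTxt} → row (1,4) (1,4) (1,4)
{DHws, DHxs} → row (6,2) (6,2) (6,2)
{DHwt, DHxt} → row (2,0) (2,0) (2,0)
{UTws, UTwt, UTxs, UTxt, UHws, UHwt, UHxs, UHxt} → row (3,3) (3,4) (4,6)
That's 5 distinct rows out of 16 strategies.

5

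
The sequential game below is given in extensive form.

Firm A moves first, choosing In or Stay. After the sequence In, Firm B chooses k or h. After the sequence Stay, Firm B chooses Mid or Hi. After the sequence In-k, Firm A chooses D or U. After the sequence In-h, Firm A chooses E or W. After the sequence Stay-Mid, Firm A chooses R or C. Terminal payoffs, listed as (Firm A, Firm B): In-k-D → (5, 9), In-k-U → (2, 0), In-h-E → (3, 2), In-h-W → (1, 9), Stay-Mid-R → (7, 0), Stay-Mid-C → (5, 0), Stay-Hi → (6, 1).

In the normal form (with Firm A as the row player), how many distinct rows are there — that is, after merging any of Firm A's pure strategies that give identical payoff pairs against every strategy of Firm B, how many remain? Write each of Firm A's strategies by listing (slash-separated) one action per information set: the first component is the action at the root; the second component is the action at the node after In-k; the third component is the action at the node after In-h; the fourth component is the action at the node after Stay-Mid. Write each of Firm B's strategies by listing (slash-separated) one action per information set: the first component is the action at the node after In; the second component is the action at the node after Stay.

Firm A has 16 pure strategies: In/D/E/R, In/D/E/C, In/D/W/R, In/D/W/C, In/U/E/R, In/U/E/C, In/U/W/R, In/U/W/C, Stay/D/E/R, Stay/D/E/C, Stay/D/W/R, Stay/D/W/C, Stay/U/E/R, Stay/U/E/C, Stay/U/W/R, Stay/U/W/C. Columns: k/Mid, k/Hi, h/Mid, h/Hi.
{In/D/E/R, In/D/E/C} → row (5,9) (5,9) (3,2) (3,2)
{In/D/W/R, In/D/W/C} → row (5,9) (5,9) (1,9) (1,9)
{In/U/E/R, In/U/E/C} → row (2,0) (2,0) (3,2) (3,2)
{In/U/W/R, In/U/W/C} → row (2,0) (2,0) (1,9) (1,9)
{Stay/D/E/R, Stay/D/W/R, Stay/U/E/R, Stay/U/W/R} → row (7,0) (6,1) (7,0) (6,1)
{Stay/D/E/C, Stay/D/W/C, Stay/U/E/C, Stay/U/W/C} → row (5,0) (6,1) (5,0) (6,1)
That's 6 distinct rows out of 16 strategies.

6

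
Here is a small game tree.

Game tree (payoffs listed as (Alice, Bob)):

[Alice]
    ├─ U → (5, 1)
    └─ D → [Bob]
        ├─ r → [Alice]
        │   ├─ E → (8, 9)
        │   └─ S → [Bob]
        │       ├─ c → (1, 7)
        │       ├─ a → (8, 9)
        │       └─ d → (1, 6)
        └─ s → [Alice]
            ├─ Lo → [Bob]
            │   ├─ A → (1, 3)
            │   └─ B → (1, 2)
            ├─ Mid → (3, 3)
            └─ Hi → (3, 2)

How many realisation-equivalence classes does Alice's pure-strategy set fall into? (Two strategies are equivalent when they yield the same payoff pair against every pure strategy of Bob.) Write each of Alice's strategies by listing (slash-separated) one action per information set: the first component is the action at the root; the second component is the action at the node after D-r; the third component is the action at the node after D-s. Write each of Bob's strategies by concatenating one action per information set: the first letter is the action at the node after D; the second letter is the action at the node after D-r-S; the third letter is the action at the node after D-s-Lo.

7

Alice has 12 pure strategies: U/E/Lo, U/E/Mid, U/E/Hi, U/S/Lo, U/S/Mid, U/S/Hi, D/E/Lo, D/E/Mid, D/E/Hi, D/S/Lo, D/S/Mid, D/S/Hi. Columns: rcA, rcB, raA, raB, rdA, rdB, scA, scB, saA, saB, sdA, sdB.
{U/E/Lo, U/E/Mid, U/E/Hi, U/S/Lo, U/S/Mid, U/S/Hi} → row (5,1) (5,1) (5,1) (5,1) (5,1) (5,1) (5,1) (5,1) (5,1) (5,1) (5,1) (5,1)
{D/E/Lo} → row (8,9) (8,9) (8,9) (8,9) (8,9) (8,9) (1,3) (1,2) (1,3) (1,2) (1,3) (1,2)
{D/E/Mid} → row (8,9) (8,9) (8,9) (8,9) (8,9) (8,9) (3,3) (3,3) (3,3) (3,3) (3,3) (3,3)
{D/E/Hi} → row (8,9) (8,9) (8,9) (8,9) (8,9) (8,9) (3,2) (3,2) (3,2) (3,2) (3,2) (3,2)
{D/S/Lo} → row (1,7) (1,7) (8,9) (8,9) (1,6) (1,6) (1,3) (1,2) (1,3) (1,2) (1,3) (1,2)
{D/S/Mid} → row (1,7) (1,7) (8,9) (8,9) (1,6) (1,6) (3,3) (3,3) (3,3) (3,3) (3,3) (3,3)
{D/S/Hi} → row (1,7) (1,7) (8,9) (8,9) (1,6) (1,6) (3,2) (3,2) (3,2) (3,2) (3,2) (3,2)
That's 7 distinct rows out of 12 strategies.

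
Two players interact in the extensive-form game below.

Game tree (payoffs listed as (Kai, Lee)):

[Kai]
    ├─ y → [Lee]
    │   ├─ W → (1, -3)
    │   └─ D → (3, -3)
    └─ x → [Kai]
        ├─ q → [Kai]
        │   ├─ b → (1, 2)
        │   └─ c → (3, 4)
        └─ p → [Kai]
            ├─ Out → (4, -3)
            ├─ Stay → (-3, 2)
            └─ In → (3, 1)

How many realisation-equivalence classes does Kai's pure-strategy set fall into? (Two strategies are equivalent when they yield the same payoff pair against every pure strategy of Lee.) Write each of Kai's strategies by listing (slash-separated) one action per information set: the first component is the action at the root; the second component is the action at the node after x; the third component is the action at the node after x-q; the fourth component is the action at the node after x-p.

6

Kai has 24 pure strategies: y/q/b/Out, y/q/b/Stay, y/q/b/In, y/q/c/Out, y/q/c/Stay, y/q/c/In, y/p/b/Out, y/p/b/Stay, y/p/b/In, y/p/c/Out, y/p/c/Stay, y/p/c/In, x/q/b/Out, x/q/b/Stay, x/q/b/In, x/q/c/Out, x/q/c/Stay, x/q/c/In, x/p/b/Out, x/p/b/Stay, x/p/b/In, x/p/c/Out, x/p/c/Stay, x/p/c/In. Columns: W, D.
{y/q/b/Out, y/q/b/Stay, y/q/b/In, y/q/c/Out, y/q/c/Stay, y/q/c/In, y/p/b/Out, y/p/b/Stay, y/p/b/In, y/p/c/Out, y/p/c/Stay, y/p/c/In} → row (1,-3) (3,-3)
{x/q/b/Out, x/q/b/Stay, x/q/b/In} → row (1,2) (1,2)
{x/q/c/Out, x/q/c/Stay, x/q/c/In} → row (3,4) (3,4)
{x/p/b/Out, x/p/c/Out} → row (4,-3) (4,-3)
{x/p/b/Stay, x/p/c/Stay} → row (-3,2) (-3,2)
{x/p/b/In, x/p/c/In} → row (3,1) (3,1)
That's 6 distinct rows out of 24 strategies.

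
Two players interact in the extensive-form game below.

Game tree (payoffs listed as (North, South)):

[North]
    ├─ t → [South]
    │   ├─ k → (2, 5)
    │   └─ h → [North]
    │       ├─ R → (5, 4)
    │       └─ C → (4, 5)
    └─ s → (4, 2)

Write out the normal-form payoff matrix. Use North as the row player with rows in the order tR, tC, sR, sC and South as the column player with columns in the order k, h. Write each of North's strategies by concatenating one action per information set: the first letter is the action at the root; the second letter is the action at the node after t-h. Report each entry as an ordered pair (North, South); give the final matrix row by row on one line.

tR: (2,5) (5,4) | tC: (2,5) (4,5) | sR: (4,2) (4,2) | sC: (4,2) (4,2)

Row tR: k→(2,5), h→(5,4)
Row tC: k→(2,5), h→(4,5)
Row sR: k→(4,2), h→(4,2)
Row sC: k→(4,2), h→(4,2)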